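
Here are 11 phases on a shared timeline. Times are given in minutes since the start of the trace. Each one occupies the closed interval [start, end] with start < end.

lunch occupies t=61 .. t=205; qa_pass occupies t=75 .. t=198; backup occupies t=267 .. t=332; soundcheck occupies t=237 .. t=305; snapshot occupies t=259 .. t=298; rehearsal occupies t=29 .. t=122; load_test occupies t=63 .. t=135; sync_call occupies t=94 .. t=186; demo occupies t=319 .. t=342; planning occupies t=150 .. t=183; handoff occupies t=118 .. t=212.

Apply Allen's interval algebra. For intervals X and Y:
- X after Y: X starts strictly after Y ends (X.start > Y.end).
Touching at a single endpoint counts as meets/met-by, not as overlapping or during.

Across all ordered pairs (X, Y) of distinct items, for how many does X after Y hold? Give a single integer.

Checking all 110 ordered pairs for relation 'after'; matching pairs in alphabetical order:
(backup, handoff): backup after handoff ✓
(backup, load_test): backup after load_test ✓
(backup, lunch): backup after lunch ✓
(backup, planning): backup after planning ✓
(backup, qa_pass): backup after qa_pass ✓
(backup, rehearsal): backup after rehearsal ✓
(backup, sync_call): backup after sync_call ✓
(demo, handoff): demo after handoff ✓
(demo, load_test): demo after load_test ✓
(demo, lunch): demo after lunch ✓
(demo, planning): demo after planning ✓
(demo, qa_pass): demo after qa_pass ✓
(demo, rehearsal): demo after rehearsal ✓
(demo, snapshot): demo after snapshot ✓
(demo, soundcheck): demo after soundcheck ✓
(demo, sync_call): demo after sync_call ✓
(planning, load_test): planning after load_test ✓
(planning, rehearsal): planning after rehearsal ✓
(snapshot, handoff): snapshot after handoff ✓
(snapshot, load_test): snapshot after load_test ✓
(snapshot, lunch): snapshot after lunch ✓
(snapshot, planning): snapshot after planning ✓
(snapshot, qa_pass): snapshot after qa_pass ✓
(snapshot, rehearsal): snapshot after rehearsal ✓
... plus 8 further pairs not listed.
Count: 32.

32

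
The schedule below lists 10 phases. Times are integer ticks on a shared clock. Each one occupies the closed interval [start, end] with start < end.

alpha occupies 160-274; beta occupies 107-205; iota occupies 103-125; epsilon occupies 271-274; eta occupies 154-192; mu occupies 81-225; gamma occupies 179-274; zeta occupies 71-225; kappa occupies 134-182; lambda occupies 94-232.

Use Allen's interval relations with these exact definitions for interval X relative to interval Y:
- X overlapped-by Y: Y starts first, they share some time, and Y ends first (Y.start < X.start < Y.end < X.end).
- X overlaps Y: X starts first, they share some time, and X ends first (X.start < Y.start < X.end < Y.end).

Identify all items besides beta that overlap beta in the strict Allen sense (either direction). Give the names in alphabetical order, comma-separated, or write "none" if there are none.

alpha, gamma, iota

Target beta = [107, 205].
alpha [160, 274] → overlapped-by → yes.
epsilon [271, 274] → after → no.
eta [154, 192] → during → no.
gamma [179, 274] → overlapped-by → yes.
iota [103, 125] → overlaps → yes.
kappa [134, 182] → during → no.
lambda [94, 232] → contains → no.
mu [81, 225] → contains → no.
zeta [71, 225] → contains → no.
Result: alpha, gamma, iota.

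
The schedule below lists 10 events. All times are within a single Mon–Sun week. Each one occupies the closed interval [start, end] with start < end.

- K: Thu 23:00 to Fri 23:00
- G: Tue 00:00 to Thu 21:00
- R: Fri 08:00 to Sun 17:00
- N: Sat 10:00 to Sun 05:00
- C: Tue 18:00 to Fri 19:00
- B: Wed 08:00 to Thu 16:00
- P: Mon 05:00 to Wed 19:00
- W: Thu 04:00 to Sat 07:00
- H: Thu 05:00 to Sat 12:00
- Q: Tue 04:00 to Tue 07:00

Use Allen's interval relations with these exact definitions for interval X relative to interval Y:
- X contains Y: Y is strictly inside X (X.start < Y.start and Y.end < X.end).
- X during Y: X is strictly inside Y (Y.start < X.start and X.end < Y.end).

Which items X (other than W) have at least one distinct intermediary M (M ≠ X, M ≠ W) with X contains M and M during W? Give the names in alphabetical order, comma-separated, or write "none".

Target W = [Thu 04:00, Sat 07:00].
Intermediaries M with M during W: K.
Via K — items with X contains K: H.
Union: H.

H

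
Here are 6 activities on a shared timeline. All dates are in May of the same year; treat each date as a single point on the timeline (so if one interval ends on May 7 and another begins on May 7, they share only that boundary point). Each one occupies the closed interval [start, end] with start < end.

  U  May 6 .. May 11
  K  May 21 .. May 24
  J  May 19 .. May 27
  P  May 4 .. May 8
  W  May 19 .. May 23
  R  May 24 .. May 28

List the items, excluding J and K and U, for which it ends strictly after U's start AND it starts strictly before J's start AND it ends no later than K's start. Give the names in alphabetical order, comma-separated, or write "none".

Conditions: its end is strictly after U's start (X.end > May 6) AND its start is strictly before J's start (X.start < May 19) AND its end is no later than K's start (X.end <= May 21).
P: end May 8 > May 6? ✓; start May 4 < May 19? ✓; end May 8 <= May 21? ✓ → yes.
R: end May 28 > May 6? ✓; start May 24 < May 19? ✗; end May 28 <= May 21? ✗ → no.
W: end May 23 > May 6? ✓; start May 19 < May 19? ✗; end May 23 <= May 21? ✗ → no.
Result: P.

P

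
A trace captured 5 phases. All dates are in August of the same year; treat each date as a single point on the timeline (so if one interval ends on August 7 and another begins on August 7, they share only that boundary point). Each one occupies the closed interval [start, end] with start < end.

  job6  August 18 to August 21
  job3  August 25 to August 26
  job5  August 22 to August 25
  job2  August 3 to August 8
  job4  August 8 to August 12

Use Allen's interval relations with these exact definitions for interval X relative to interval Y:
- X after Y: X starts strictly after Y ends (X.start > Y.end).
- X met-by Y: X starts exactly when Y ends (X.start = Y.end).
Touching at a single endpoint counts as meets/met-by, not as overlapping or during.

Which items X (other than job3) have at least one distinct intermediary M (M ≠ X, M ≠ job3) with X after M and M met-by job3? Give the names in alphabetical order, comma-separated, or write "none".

Target job3 = [August 25, August 26].
Intermediaries M with M met-by job3: none.
Union: none.

none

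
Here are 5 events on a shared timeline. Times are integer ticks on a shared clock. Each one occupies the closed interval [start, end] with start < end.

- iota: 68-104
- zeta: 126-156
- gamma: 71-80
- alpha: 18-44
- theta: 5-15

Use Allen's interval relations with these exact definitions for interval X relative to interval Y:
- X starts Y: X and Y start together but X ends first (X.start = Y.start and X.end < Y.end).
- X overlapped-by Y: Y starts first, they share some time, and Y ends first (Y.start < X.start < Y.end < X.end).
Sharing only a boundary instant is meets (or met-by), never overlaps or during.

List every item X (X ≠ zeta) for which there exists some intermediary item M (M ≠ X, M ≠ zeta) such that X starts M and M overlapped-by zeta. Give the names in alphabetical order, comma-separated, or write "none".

none

Target zeta = [126, 156].
Intermediaries M with M overlapped-by zeta: none.
Union: none.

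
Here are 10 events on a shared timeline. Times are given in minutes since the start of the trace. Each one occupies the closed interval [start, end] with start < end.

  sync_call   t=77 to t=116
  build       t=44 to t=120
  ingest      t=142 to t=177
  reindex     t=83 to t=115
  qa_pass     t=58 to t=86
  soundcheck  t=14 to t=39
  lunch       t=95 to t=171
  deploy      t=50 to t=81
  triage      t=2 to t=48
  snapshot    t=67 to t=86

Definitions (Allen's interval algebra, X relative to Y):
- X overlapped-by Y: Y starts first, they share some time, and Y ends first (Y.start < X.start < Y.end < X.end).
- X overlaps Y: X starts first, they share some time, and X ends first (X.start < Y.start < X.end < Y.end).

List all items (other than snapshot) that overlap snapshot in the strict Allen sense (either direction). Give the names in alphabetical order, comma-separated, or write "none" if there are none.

deploy, reindex, sync_call

Target snapshot = [t=67, t=86].
build [t=44, t=120] → contains → no.
deploy [t=50, t=81] → overlaps → yes.
ingest [t=142, t=177] → after → no.
lunch [t=95, t=171] → after → no.
qa_pass [t=58, t=86] → finished-by → no.
reindex [t=83, t=115] → overlapped-by → yes.
soundcheck [t=14, t=39] → before → no.
sync_call [t=77, t=116] → overlapped-by → yes.
triage [t=2, t=48] → before → no.
Result: deploy, reindex, sync_call.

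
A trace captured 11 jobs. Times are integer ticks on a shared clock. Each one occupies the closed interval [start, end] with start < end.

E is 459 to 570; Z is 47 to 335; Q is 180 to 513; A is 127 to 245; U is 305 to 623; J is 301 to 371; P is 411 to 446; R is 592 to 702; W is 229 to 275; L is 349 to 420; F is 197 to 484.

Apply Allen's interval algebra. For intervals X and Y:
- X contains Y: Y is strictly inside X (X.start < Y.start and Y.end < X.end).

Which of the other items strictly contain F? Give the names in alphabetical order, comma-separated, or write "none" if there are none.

Target F = [197, 484].
A [127, 245] → overlaps → no.
E [459, 570] → overlapped-by → no.
J [301, 371] → during → no.
L [349, 420] → during → no.
P [411, 446] → during → no.
Q [180, 513] → contains → yes.
R [592, 702] → after → no.
U [305, 623] → overlapped-by → no.
W [229, 275] → during → no.
Z [47, 335] → overlaps → no.
Result: Q.

Q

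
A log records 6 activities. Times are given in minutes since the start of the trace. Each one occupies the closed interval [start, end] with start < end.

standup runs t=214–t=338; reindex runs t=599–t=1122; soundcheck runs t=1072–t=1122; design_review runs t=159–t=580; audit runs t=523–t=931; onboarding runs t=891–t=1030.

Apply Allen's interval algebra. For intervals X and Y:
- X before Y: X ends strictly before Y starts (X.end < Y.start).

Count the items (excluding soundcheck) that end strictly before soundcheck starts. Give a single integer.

4

Target soundcheck = [t=1072, t=1122].
audit [t=523, t=931] → before → counts.
design_review [t=159, t=580] → before → counts.
onboarding [t=891, t=1030] → before → counts.
reindex [t=599, t=1122] → finished-by → no.
standup [t=214, t=338] → before → counts.
Total: 4.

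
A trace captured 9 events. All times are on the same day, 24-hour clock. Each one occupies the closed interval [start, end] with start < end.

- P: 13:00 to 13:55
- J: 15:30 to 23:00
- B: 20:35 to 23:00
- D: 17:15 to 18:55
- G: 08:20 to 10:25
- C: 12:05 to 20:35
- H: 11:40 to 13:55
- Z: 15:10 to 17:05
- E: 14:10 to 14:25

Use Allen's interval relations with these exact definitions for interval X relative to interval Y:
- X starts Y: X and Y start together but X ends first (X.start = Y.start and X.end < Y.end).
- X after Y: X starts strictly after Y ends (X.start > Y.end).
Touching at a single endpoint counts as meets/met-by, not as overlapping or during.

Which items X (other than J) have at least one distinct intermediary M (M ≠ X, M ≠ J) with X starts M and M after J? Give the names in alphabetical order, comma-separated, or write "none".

Target J = [15:30, 23:00].
Intermediaries M with M after J: none.
Union: none.

none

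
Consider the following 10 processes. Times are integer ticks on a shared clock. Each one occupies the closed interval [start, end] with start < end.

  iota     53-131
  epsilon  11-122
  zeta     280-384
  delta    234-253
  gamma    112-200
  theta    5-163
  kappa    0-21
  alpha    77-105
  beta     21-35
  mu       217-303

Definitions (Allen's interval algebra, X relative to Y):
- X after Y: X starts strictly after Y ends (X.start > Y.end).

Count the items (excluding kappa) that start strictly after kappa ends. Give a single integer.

6

Target kappa = [0, 21].
alpha [77, 105] → after → counts.
beta [21, 35] → met-by → no.
delta [234, 253] → after → counts.
epsilon [11, 122] → overlapped-by → no.
gamma [112, 200] → after → counts.
iota [53, 131] → after → counts.
mu [217, 303] → after → counts.
theta [5, 163] → overlapped-by → no.
zeta [280, 384] → after → counts.
Total: 6.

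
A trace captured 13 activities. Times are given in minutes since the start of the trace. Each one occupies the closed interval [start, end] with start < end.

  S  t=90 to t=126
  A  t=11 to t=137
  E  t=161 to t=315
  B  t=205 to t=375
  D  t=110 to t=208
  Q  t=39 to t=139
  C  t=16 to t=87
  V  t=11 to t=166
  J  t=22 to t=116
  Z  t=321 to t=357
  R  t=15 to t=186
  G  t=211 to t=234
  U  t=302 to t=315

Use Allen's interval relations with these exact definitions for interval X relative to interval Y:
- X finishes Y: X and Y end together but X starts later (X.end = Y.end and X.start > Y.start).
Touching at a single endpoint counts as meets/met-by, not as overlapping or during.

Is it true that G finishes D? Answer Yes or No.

No

G = [t=211, t=234], D = [t=110, t=208].
Actual relation of G to D: after.
Asked whether 'finishes' holds → No.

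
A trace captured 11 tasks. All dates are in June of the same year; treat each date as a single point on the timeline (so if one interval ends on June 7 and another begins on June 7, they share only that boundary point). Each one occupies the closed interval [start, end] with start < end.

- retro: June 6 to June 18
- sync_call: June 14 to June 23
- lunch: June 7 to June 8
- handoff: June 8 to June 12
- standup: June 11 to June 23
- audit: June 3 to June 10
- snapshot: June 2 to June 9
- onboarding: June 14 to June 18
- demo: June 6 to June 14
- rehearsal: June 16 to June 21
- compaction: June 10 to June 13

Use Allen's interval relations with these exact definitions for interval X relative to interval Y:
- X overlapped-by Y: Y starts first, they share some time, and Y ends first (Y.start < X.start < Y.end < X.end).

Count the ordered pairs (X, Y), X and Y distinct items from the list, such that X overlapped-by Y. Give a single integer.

15

Checking all 110 ordered pairs for relation 'overlapped-by'; matching pairs in alphabetical order:
(audit, snapshot): audit overlapped-by snapshot ✓
(compaction, handoff): compaction overlapped-by handoff ✓
(demo, audit): demo overlapped-by audit ✓
(demo, snapshot): demo overlapped-by snapshot ✓
(handoff, audit): handoff overlapped-by audit ✓
(handoff, snapshot): handoff overlapped-by snapshot ✓
(rehearsal, onboarding): rehearsal overlapped-by onboarding ✓
(rehearsal, retro): rehearsal overlapped-by retro ✓
(retro, audit): retro overlapped-by audit ✓
(retro, snapshot): retro overlapped-by snapshot ✓
(standup, compaction): standup overlapped-by compaction ✓
(standup, demo): standup overlapped-by demo ✓
(standup, handoff): standup overlapped-by handoff ✓
(standup, retro): standup overlapped-by retro ✓
(sync_call, retro): sync_call overlapped-by retro ✓
Count: 15.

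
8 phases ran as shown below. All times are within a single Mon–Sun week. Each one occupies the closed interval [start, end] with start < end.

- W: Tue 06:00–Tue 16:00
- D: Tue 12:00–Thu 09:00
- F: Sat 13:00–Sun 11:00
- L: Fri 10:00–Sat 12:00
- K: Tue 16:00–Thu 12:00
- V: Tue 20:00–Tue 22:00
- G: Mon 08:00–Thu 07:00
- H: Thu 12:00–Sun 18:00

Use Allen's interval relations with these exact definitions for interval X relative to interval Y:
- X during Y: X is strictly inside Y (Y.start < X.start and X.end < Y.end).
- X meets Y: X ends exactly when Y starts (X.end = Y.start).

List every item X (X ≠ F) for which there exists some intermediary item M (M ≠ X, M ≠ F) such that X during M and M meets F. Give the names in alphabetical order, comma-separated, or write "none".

Target F = [Sat 13:00, Sun 11:00].
Intermediaries M with M meets F: none.
Union: none.

none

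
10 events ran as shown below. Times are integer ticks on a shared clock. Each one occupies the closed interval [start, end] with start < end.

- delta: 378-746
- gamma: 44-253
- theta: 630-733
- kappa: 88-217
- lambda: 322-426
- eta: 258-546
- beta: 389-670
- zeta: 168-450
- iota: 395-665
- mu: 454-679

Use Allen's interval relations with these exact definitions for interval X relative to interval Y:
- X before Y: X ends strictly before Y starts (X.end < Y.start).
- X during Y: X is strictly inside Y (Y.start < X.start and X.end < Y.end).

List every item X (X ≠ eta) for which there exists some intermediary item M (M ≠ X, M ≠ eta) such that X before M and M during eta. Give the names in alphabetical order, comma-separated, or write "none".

Target eta = [258, 546].
Intermediaries M with M during eta: lambda.
Via lambda — items with X before lambda: gamma, kappa.
Union: gamma, kappa.

gamma, kappa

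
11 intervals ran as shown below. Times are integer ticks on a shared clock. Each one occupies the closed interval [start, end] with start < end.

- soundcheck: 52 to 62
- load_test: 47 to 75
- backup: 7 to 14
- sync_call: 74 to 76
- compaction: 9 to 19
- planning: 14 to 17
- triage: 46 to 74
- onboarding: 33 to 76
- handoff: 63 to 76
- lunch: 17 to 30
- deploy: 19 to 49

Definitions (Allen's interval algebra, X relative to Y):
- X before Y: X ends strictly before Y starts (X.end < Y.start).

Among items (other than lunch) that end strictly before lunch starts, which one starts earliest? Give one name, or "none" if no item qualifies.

Target lunch = [17, 30].
backup [7, 14] → before → candidate.
compaction [9, 19] → overlaps → excluded.
deploy [19, 49] → overlapped-by → excluded.
handoff [63, 76] → after → excluded.
load_test [47, 75] → after → excluded.
onboarding [33, 76] → after → excluded.
planning [14, 17] → meets → excluded.
soundcheck [52, 62] → after → excluded.
sync_call [74, 76] → after → excluded.
triage [46, 74] → after → excluded.
Among candidates, earliest start is 7 → backup.

backup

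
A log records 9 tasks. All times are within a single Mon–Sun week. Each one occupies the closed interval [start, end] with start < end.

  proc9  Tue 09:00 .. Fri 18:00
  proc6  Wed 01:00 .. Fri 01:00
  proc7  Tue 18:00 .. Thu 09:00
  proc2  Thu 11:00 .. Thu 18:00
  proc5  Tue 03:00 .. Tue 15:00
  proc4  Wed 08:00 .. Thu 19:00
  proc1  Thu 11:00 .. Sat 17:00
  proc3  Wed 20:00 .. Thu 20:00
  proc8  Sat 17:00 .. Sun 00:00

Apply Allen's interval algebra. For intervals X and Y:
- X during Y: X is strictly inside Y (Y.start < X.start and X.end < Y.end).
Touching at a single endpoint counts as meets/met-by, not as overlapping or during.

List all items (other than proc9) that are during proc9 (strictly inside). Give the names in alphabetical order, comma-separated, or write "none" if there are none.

proc2, proc3, proc4, proc6, proc7

Target proc9 = [Tue 09:00, Fri 18:00].
proc1 [Thu 11:00, Sat 17:00] → overlapped-by → no.
proc2 [Thu 11:00, Thu 18:00] → during → yes.
proc3 [Wed 20:00, Thu 20:00] → during → yes.
proc4 [Wed 08:00, Thu 19:00] → during → yes.
proc5 [Tue 03:00, Tue 15:00] → overlaps → no.
proc6 [Wed 01:00, Fri 01:00] → during → yes.
proc7 [Tue 18:00, Thu 09:00] → during → yes.
proc8 [Sat 17:00, Sun 00:00] → after → no.
Result: proc2, proc3, proc4, proc6, proc7.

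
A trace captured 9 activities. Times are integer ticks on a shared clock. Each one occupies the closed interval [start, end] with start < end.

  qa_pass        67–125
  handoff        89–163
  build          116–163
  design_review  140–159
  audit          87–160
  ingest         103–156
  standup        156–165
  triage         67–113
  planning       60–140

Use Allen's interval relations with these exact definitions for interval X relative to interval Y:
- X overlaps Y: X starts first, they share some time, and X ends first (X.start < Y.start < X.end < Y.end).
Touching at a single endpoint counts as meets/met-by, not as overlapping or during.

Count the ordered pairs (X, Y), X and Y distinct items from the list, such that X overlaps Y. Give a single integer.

Checking all 72 ordered pairs for relation 'overlaps'; matching pairs in alphabetical order:
(audit, build): audit overlaps build ✓
(audit, handoff): audit overlaps handoff ✓
(audit, standup): audit overlaps standup ✓
(build, standup): build overlaps standup ✓
(design_review, standup): design_review overlaps standup ✓
(handoff, standup): handoff overlaps standup ✓
(ingest, build): ingest overlaps build ✓
(ingest, design_review): ingest overlaps design_review ✓
(planning, audit): planning overlaps audit ✓
(planning, build): planning overlaps build ✓
(planning, handoff): planning overlaps handoff ✓
(planning, ingest): planning overlaps ingest ✓
(qa_pass, audit): qa_pass overlaps audit ✓
(qa_pass, build): qa_pass overlaps build ✓
(qa_pass, handoff): qa_pass overlaps handoff ✓
(qa_pass, ingest): qa_pass overlaps ingest ✓
(triage, audit): triage overlaps audit ✓
(triage, handoff): triage overlaps handoff ✓
(triage, ingest): triage overlaps ingest ✓
Count: 19.

19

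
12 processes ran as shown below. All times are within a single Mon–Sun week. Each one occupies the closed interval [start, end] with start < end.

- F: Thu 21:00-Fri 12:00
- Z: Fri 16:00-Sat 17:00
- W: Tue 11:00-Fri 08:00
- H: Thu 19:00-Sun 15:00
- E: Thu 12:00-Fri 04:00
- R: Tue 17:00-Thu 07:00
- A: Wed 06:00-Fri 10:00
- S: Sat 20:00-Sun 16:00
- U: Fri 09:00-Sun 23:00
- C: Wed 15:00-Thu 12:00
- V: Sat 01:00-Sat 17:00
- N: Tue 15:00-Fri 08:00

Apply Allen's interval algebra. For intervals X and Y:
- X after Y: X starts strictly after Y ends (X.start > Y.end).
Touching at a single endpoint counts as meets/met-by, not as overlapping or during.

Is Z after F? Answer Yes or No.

Z = [Fri 16:00, Sat 17:00], F = [Thu 21:00, Fri 12:00].
Actual relation of Z to F: after.
Asked whether 'after' holds → Yes.

Yes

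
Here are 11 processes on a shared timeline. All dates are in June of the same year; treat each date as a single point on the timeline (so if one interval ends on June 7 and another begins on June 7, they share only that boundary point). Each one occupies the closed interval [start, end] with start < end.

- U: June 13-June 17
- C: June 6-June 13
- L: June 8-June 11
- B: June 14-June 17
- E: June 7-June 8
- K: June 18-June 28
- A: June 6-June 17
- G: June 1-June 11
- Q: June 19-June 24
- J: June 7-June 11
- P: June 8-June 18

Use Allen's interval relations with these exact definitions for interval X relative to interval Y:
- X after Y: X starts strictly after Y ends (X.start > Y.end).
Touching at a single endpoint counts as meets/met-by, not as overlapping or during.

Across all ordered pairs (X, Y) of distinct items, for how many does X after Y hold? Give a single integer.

26

Checking all 110 ordered pairs for relation 'after'; matching pairs in alphabetical order:
(B, C): B after C ✓
(B, E): B after E ✓
(B, G): B after G ✓
(B, J): B after J ✓
(B, L): B after L ✓
(K, A): K after A ✓
(K, B): K after B ✓
(K, C): K after C ✓
(K, E): K after E ✓
(K, G): K after G ✓
(K, J): K after J ✓
(K, L): K after L ✓
(K, U): K after U ✓
(Q, A): Q after A ✓
(Q, B): Q after B ✓
(Q, C): Q after C ✓
(Q, E): Q after E ✓
(Q, G): Q after G ✓
(Q, J): Q after J ✓
(Q, L): Q after L ✓
(Q, P): Q after P ✓
(Q, U): Q after U ✓
(U, E): U after E ✓
(U, G): U after G ✓
... plus 2 further pairs not listed.
Count: 26.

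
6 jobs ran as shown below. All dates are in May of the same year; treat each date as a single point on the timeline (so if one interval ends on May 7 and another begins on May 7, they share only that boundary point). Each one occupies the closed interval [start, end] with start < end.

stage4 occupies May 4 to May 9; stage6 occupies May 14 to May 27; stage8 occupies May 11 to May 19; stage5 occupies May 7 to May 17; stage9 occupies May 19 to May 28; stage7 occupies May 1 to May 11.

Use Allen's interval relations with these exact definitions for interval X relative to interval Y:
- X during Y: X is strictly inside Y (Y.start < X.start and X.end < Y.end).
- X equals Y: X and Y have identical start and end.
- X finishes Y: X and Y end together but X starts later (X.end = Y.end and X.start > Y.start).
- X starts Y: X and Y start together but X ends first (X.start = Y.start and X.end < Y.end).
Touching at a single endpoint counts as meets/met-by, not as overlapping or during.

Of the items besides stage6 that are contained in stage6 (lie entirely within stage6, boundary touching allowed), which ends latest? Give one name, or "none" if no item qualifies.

Target stage6 = [May 14, May 27].
stage4 [May 4, May 9] → before → excluded.
stage5 [May 7, May 17] → overlaps → excluded.
stage7 [May 1, May 11] → before → excluded.
stage8 [May 11, May 19] → overlaps → excluded.
stage9 [May 19, May 28] → overlapped-by → excluded.
No candidates → none.

none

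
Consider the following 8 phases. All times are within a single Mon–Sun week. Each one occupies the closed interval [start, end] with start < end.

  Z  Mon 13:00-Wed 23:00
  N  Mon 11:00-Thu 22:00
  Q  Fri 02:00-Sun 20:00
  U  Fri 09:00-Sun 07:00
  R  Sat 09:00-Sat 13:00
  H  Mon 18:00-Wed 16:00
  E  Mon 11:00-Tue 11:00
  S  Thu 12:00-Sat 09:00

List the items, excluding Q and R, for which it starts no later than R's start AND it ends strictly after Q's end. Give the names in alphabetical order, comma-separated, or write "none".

none

Conditions: its start is no later than R's start (X.start <= Sat 09:00) AND its end is strictly after Q's end (X.end > Sun 20:00).
E: start Mon 11:00 <= Sat 09:00? ✓; end Tue 11:00 > Sun 20:00? ✗ → no.
H: start Mon 18:00 <= Sat 09:00? ✓; end Wed 16:00 > Sun 20:00? ✗ → no.
N: start Mon 11:00 <= Sat 09:00? ✓; end Thu 22:00 > Sun 20:00? ✗ → no.
S: start Thu 12:00 <= Sat 09:00? ✓; end Sat 09:00 > Sun 20:00? ✗ → no.
U: start Fri 09:00 <= Sat 09:00? ✓; end Sun 07:00 > Sun 20:00? ✗ → no.
Z: start Mon 13:00 <= Sat 09:00? ✓; end Wed 23:00 > Sun 20:00? ✗ → no.
Result: none.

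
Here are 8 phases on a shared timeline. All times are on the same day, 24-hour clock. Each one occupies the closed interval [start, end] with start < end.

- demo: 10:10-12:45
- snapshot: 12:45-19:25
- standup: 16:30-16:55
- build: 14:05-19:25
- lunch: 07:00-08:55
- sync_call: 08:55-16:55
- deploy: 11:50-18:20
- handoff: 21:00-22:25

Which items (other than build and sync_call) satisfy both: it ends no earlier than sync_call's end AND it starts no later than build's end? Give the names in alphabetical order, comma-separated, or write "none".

Conditions: its end is no earlier than sync_call's end (X.end >= 16:55) AND its start is no later than build's end (X.start <= 19:25).
demo: end 12:45 >= 16:55? ✗; start 10:10 <= 19:25? ✓ → no.
deploy: end 18:20 >= 16:55? ✓; start 11:50 <= 19:25? ✓ → yes.
handoff: end 22:25 >= 16:55? ✓; start 21:00 <= 19:25? ✗ → no.
lunch: end 08:55 >= 16:55? ✗; start 07:00 <= 19:25? ✓ → no.
snapshot: end 19:25 >= 16:55? ✓; start 12:45 <= 19:25? ✓ → yes.
standup: end 16:55 >= 16:55? ✓; start 16:30 <= 19:25? ✓ → yes.
Result: deploy, snapshot, standup.

deploy, snapshot, standup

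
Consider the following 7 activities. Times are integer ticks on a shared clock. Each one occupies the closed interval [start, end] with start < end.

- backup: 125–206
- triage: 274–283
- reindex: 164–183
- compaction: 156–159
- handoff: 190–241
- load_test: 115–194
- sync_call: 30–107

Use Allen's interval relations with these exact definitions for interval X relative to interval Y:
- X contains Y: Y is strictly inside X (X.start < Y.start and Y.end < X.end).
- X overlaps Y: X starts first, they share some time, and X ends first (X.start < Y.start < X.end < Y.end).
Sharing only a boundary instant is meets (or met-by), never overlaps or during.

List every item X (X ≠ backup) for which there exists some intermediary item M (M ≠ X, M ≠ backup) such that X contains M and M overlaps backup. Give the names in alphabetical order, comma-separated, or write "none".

Target backup = [125, 206].
Intermediaries M with M overlaps backup: load_test.
Via load_test — items with X contains load_test: none.
Union: none.

none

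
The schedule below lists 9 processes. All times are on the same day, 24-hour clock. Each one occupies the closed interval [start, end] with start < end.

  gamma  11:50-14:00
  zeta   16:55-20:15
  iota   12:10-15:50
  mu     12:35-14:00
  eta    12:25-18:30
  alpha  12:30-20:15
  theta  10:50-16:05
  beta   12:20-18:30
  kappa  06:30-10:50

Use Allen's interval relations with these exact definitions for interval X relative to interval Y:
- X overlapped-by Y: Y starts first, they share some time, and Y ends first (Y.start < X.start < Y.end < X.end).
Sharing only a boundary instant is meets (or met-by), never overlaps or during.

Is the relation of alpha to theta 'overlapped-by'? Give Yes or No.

alpha = [12:30, 20:15], theta = [10:50, 16:05].
Actual relation of alpha to theta: overlapped-by.
Asked whether 'overlapped-by' holds → Yes.

Yes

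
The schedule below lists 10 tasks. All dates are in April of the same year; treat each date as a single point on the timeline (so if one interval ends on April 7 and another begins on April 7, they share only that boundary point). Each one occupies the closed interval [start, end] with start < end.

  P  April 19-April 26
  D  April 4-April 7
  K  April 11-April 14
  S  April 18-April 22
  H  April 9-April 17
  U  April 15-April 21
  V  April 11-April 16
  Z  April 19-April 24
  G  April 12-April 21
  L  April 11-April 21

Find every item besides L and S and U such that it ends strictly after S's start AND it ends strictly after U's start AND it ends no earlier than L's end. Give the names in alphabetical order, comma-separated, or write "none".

G, P, Z

Conditions: its end is strictly after S's start (X.end > April 18) AND its end is strictly after U's start (X.end > April 15) AND its end is no earlier than L's end (X.end >= April 21).
D: end April 7 > April 18? ✗; end April 7 > April 15? ✗; end April 7 >= April 21? ✗ → no.
G: end April 21 > April 18? ✓; end April 21 > April 15? ✓; end April 21 >= April 21? ✓ → yes.
H: end April 17 > April 18? ✗; end April 17 > April 15? ✓; end April 17 >= April 21? ✗ → no.
K: end April 14 > April 18? ✗; end April 14 > April 15? ✗; end April 14 >= April 21? ✗ → no.
P: end April 26 > April 18? ✓; end April 26 > April 15? ✓; end April 26 >= April 21? ✓ → yes.
V: end April 16 > April 18? ✗; end April 16 > April 15? ✓; end April 16 >= April 21? ✗ → no.
Z: end April 24 > April 18? ✓; end April 24 > April 15? ✓; end April 24 >= April 21? ✓ → yes.
Result: G, P, Z.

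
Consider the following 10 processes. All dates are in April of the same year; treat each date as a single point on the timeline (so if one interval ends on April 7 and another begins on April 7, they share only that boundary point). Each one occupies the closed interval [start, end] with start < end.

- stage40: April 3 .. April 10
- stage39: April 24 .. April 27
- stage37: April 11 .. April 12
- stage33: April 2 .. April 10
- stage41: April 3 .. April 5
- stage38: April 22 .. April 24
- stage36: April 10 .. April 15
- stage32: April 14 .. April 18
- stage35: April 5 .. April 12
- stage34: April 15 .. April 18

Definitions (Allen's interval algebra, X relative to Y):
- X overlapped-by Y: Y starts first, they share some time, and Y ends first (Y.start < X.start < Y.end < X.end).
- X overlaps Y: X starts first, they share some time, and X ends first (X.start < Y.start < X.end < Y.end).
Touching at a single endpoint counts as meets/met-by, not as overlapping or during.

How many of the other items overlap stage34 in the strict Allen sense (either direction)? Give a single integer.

0

Target stage34 = [April 15, April 18].
stage32 [April 14, April 18] → finished-by → no.
stage33 [April 2, April 10] → before → no.
stage35 [April 5, April 12] → before → no.
stage36 [April 10, April 15] → meets → no.
stage37 [April 11, April 12] → before → no.
stage38 [April 22, April 24] → after → no.
stage39 [April 24, April 27] → after → no.
stage40 [April 3, April 10] → before → no.
stage41 [April 3, April 5] → before → no.
Total: 0.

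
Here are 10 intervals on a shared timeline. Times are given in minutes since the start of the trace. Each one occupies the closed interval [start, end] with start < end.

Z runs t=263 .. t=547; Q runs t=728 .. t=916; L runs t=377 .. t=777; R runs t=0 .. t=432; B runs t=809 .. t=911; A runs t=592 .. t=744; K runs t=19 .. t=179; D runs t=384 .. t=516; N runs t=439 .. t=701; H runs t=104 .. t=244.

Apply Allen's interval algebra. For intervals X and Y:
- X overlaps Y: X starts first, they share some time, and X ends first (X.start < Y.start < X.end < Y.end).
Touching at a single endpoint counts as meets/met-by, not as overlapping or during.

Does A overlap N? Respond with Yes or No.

A = [t=592, t=744], N = [t=439, t=701].
Actual relation of A to N: overlapped-by.
Asked whether 'overlaps' holds → No.

No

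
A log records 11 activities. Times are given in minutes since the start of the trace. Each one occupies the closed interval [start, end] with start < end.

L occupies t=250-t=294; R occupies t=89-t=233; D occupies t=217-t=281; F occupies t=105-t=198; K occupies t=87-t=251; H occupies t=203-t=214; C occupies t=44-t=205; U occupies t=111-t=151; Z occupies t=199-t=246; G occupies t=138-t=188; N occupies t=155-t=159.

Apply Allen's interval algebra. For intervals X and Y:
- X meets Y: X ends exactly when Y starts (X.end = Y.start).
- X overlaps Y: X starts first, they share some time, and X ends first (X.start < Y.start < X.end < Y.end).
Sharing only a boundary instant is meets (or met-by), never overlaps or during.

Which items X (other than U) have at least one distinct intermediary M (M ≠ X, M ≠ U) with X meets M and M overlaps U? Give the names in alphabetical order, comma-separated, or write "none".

Target U = [t=111, t=151].
Intermediaries M with M overlaps U: none.
Union: none.

none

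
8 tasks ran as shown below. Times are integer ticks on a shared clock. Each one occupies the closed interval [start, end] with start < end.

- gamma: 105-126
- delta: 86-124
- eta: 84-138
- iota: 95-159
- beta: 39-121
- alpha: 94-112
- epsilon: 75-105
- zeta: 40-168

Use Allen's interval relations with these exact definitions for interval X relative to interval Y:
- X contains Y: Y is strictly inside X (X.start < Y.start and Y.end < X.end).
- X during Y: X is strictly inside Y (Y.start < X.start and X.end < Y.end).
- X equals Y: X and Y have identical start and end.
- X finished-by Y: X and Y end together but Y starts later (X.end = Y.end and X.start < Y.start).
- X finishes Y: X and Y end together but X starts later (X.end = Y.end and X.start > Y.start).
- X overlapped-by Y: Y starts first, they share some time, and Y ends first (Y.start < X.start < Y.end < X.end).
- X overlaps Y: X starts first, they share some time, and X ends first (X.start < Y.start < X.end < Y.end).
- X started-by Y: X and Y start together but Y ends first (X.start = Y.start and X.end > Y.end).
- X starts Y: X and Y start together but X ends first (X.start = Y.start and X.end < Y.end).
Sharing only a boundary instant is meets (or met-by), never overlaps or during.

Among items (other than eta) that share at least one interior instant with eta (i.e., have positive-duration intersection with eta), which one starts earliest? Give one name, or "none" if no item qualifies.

Target eta = [84, 138].
alpha [94, 112] → during → candidate.
beta [39, 121] → overlaps → candidate.
delta [86, 124] → during → candidate.
epsilon [75, 105] → overlaps → candidate.
gamma [105, 126] → during → candidate.
iota [95, 159] → overlapped-by → candidate.
zeta [40, 168] → contains → candidate.
Among candidates, earliest start is 39 → beta.

beta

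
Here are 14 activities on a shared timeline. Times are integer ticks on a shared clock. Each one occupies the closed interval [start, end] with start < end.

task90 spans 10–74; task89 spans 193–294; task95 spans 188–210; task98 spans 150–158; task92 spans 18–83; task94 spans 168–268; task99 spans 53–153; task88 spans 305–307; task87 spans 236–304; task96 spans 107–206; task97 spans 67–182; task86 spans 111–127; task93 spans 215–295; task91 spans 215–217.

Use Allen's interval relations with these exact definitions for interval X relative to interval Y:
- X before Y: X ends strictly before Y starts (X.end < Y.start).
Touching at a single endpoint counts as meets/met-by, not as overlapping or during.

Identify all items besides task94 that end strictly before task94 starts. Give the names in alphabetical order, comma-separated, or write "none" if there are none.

Target task94 = [168, 268].
task86 [111, 127] → before → yes.
task87 [236, 304] → overlapped-by → no.
task88 [305, 307] → after → no.
task89 [193, 294] → overlapped-by → no.
task90 [10, 74] → before → yes.
task91 [215, 217] → during → no.
task92 [18, 83] → before → yes.
task93 [215, 295] → overlapped-by → no.
task95 [188, 210] → during → no.
task96 [107, 206] → overlaps → no.
task97 [67, 182] → overlaps → no.
task98 [150, 158] → before → yes.
task99 [53, 153] → before → yes.
Result: task86, task90, task92, task98, task99.

task86, task90, task92, task98, task99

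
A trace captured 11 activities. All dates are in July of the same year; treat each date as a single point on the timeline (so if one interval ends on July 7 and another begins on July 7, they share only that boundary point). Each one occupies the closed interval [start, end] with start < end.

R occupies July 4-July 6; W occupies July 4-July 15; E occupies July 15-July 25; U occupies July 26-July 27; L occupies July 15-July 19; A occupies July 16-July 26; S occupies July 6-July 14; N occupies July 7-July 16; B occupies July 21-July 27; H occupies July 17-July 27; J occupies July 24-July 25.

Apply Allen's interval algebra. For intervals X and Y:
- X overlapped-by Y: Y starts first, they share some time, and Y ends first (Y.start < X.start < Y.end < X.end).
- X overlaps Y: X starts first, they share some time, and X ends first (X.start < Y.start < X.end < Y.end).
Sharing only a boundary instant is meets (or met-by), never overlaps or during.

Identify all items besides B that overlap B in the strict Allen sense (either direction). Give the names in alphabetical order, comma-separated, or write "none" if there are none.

Target B = [July 21, July 27].
A [July 16, July 26] → overlaps → yes.
E [July 15, July 25] → overlaps → yes.
H [July 17, July 27] → finished-by → no.
J [July 24, July 25] → during → no.
L [July 15, July 19] → before → no.
N [July 7, July 16] → before → no.
R [July 4, July 6] → before → no.
S [July 6, July 14] → before → no.
U [July 26, July 27] → finishes → no.
W [July 4, July 15] → before → no.
Result: A, E.

A, E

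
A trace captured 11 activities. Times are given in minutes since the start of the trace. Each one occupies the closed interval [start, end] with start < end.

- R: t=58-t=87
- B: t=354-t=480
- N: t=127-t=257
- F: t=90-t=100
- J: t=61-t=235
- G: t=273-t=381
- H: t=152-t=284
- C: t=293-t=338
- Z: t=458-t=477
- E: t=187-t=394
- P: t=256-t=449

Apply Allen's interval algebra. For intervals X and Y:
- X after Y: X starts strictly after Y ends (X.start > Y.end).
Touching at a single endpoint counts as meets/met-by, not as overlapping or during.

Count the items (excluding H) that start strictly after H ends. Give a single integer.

3

Target H = [t=152, t=284].
B [t=354, t=480] → after → counts.
C [t=293, t=338] → after → counts.
E [t=187, t=394] → overlapped-by → no.
F [t=90, t=100] → before → no.
G [t=273, t=381] → overlapped-by → no.
J [t=61, t=235] → overlaps → no.
N [t=127, t=257] → overlaps → no.
P [t=256, t=449] → overlapped-by → no.
R [t=58, t=87] → before → no.
Z [t=458, t=477] → after → counts.
Total: 3.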